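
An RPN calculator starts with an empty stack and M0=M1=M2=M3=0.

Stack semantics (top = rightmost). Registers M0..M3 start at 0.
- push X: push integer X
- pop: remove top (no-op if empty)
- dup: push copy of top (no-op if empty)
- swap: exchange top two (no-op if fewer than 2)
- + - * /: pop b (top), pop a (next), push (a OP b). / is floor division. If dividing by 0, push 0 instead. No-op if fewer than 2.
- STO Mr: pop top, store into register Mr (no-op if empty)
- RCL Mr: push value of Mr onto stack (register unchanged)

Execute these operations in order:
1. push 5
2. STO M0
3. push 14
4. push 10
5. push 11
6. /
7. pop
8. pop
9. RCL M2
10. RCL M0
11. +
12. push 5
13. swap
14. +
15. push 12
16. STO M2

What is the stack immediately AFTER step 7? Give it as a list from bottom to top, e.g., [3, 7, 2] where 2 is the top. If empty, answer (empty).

After op 1 (push 5): stack=[5] mem=[0,0,0,0]
After op 2 (STO M0): stack=[empty] mem=[5,0,0,0]
After op 3 (push 14): stack=[14] mem=[5,0,0,0]
After op 4 (push 10): stack=[14,10] mem=[5,0,0,0]
After op 5 (push 11): stack=[14,10,11] mem=[5,0,0,0]
After op 6 (/): stack=[14,0] mem=[5,0,0,0]
After op 7 (pop): stack=[14] mem=[5,0,0,0]

[14]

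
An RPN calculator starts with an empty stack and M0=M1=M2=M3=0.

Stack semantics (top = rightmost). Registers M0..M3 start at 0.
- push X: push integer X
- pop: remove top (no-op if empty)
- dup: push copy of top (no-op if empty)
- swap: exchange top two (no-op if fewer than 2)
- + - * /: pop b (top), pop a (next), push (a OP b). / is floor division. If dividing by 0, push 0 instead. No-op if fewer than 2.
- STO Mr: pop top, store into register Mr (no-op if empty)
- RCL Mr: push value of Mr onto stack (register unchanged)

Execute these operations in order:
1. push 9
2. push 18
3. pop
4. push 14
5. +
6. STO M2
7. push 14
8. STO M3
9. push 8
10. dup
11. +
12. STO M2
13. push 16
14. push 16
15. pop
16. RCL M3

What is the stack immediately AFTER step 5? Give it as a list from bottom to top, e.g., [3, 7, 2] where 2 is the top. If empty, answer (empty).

After op 1 (push 9): stack=[9] mem=[0,0,0,0]
After op 2 (push 18): stack=[9,18] mem=[0,0,0,0]
After op 3 (pop): stack=[9] mem=[0,0,0,0]
After op 4 (push 14): stack=[9,14] mem=[0,0,0,0]
After op 5 (+): stack=[23] mem=[0,0,0,0]

[23]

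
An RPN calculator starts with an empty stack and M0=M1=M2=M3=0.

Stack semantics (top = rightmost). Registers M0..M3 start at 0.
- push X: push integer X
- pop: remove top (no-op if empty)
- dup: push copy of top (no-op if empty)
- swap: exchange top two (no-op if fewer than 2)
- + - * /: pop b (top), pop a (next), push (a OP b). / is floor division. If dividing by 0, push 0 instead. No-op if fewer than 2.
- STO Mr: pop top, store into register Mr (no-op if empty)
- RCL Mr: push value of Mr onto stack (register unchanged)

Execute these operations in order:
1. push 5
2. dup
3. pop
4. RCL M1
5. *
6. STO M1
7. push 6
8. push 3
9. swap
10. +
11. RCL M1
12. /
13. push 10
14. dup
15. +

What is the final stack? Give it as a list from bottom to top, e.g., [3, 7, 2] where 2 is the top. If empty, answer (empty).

After op 1 (push 5): stack=[5] mem=[0,0,0,0]
After op 2 (dup): stack=[5,5] mem=[0,0,0,0]
After op 3 (pop): stack=[5] mem=[0,0,0,0]
After op 4 (RCL M1): stack=[5,0] mem=[0,0,0,0]
After op 5 (*): stack=[0] mem=[0,0,0,0]
After op 6 (STO M1): stack=[empty] mem=[0,0,0,0]
After op 7 (push 6): stack=[6] mem=[0,0,0,0]
After op 8 (push 3): stack=[6,3] mem=[0,0,0,0]
After op 9 (swap): stack=[3,6] mem=[0,0,0,0]
After op 10 (+): stack=[9] mem=[0,0,0,0]
After op 11 (RCL M1): stack=[9,0] mem=[0,0,0,0]
After op 12 (/): stack=[0] mem=[0,0,0,0]
After op 13 (push 10): stack=[0,10] mem=[0,0,0,0]
After op 14 (dup): stack=[0,10,10] mem=[0,0,0,0]
After op 15 (+): stack=[0,20] mem=[0,0,0,0]

Answer: [0, 20]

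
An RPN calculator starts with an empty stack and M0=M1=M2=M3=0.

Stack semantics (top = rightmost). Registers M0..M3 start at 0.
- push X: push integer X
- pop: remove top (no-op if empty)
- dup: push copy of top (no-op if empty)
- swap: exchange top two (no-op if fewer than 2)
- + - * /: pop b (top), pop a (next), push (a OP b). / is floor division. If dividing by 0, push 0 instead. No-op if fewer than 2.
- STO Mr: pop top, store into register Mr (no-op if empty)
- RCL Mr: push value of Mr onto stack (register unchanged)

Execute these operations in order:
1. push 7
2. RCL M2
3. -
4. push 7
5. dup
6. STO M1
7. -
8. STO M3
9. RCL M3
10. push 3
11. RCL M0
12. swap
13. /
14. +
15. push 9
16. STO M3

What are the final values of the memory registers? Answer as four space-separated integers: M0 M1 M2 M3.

After op 1 (push 7): stack=[7] mem=[0,0,0,0]
After op 2 (RCL M2): stack=[7,0] mem=[0,0,0,0]
After op 3 (-): stack=[7] mem=[0,0,0,0]
After op 4 (push 7): stack=[7,7] mem=[0,0,0,0]
After op 5 (dup): stack=[7,7,7] mem=[0,0,0,0]
After op 6 (STO M1): stack=[7,7] mem=[0,7,0,0]
After op 7 (-): stack=[0] mem=[0,7,0,0]
After op 8 (STO M3): stack=[empty] mem=[0,7,0,0]
After op 9 (RCL M3): stack=[0] mem=[0,7,0,0]
After op 10 (push 3): stack=[0,3] mem=[0,7,0,0]
After op 11 (RCL M0): stack=[0,3,0] mem=[0,7,0,0]
After op 12 (swap): stack=[0,0,3] mem=[0,7,0,0]
After op 13 (/): stack=[0,0] mem=[0,7,0,0]
After op 14 (+): stack=[0] mem=[0,7,0,0]
After op 15 (push 9): stack=[0,9] mem=[0,7,0,0]
After op 16 (STO M3): stack=[0] mem=[0,7,0,9]

Answer: 0 7 0 9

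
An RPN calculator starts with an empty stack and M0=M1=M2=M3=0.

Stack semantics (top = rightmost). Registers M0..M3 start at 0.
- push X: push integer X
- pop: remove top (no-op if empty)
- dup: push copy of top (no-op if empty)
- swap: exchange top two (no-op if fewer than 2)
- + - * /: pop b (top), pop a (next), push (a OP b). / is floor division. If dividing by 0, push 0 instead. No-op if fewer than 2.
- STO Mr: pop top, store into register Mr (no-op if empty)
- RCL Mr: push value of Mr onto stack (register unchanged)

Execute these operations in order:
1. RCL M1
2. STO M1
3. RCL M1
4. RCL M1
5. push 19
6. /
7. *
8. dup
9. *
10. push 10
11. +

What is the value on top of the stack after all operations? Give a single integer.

After op 1 (RCL M1): stack=[0] mem=[0,0,0,0]
After op 2 (STO M1): stack=[empty] mem=[0,0,0,0]
After op 3 (RCL M1): stack=[0] mem=[0,0,0,0]
After op 4 (RCL M1): stack=[0,0] mem=[0,0,0,0]
After op 5 (push 19): stack=[0,0,19] mem=[0,0,0,0]
After op 6 (/): stack=[0,0] mem=[0,0,0,0]
After op 7 (*): stack=[0] mem=[0,0,0,0]
After op 8 (dup): stack=[0,0] mem=[0,0,0,0]
After op 9 (*): stack=[0] mem=[0,0,0,0]
After op 10 (push 10): stack=[0,10] mem=[0,0,0,0]
After op 11 (+): stack=[10] mem=[0,0,0,0]

Answer: 10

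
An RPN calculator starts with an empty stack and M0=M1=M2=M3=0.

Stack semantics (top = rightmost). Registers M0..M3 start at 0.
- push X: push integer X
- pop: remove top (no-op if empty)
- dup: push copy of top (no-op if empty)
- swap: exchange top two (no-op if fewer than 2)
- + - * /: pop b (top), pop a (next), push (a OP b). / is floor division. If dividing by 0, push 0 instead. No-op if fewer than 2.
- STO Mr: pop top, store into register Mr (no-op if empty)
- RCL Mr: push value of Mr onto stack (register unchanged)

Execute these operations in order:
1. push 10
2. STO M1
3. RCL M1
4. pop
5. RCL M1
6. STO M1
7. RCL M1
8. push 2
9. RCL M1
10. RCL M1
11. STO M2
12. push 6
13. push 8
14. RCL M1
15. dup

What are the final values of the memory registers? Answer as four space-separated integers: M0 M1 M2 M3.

Answer: 0 10 10 0

Derivation:
After op 1 (push 10): stack=[10] mem=[0,0,0,0]
After op 2 (STO M1): stack=[empty] mem=[0,10,0,0]
After op 3 (RCL M1): stack=[10] mem=[0,10,0,0]
After op 4 (pop): stack=[empty] mem=[0,10,0,0]
After op 5 (RCL M1): stack=[10] mem=[0,10,0,0]
After op 6 (STO M1): stack=[empty] mem=[0,10,0,0]
After op 7 (RCL M1): stack=[10] mem=[0,10,0,0]
After op 8 (push 2): stack=[10,2] mem=[0,10,0,0]
After op 9 (RCL M1): stack=[10,2,10] mem=[0,10,0,0]
After op 10 (RCL M1): stack=[10,2,10,10] mem=[0,10,0,0]
After op 11 (STO M2): stack=[10,2,10] mem=[0,10,10,0]
After op 12 (push 6): stack=[10,2,10,6] mem=[0,10,10,0]
After op 13 (push 8): stack=[10,2,10,6,8] mem=[0,10,10,0]
After op 14 (RCL M1): stack=[10,2,10,6,8,10] mem=[0,10,10,0]
After op 15 (dup): stack=[10,2,10,6,8,10,10] mem=[0,10,10,0]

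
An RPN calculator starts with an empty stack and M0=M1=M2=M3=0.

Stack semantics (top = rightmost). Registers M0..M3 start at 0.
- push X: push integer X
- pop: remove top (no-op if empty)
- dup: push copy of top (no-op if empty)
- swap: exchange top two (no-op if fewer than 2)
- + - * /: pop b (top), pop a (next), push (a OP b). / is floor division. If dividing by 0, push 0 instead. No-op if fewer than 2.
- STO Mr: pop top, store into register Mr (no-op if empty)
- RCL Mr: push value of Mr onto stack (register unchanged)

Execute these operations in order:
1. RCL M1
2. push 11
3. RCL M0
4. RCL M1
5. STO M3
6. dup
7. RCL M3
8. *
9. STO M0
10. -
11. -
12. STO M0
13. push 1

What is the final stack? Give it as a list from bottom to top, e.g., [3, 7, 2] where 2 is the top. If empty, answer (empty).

Answer: [1]

Derivation:
After op 1 (RCL M1): stack=[0] mem=[0,0,0,0]
After op 2 (push 11): stack=[0,11] mem=[0,0,0,0]
After op 3 (RCL M0): stack=[0,11,0] mem=[0,0,0,0]
After op 4 (RCL M1): stack=[0,11,0,0] mem=[0,0,0,0]
After op 5 (STO M3): stack=[0,11,0] mem=[0,0,0,0]
After op 6 (dup): stack=[0,11,0,0] mem=[0,0,0,0]
After op 7 (RCL M3): stack=[0,11,0,0,0] mem=[0,0,0,0]
After op 8 (*): stack=[0,11,0,0] mem=[0,0,0,0]
After op 9 (STO M0): stack=[0,11,0] mem=[0,0,0,0]
After op 10 (-): stack=[0,11] mem=[0,0,0,0]
After op 11 (-): stack=[-11] mem=[0,0,0,0]
After op 12 (STO M0): stack=[empty] mem=[-11,0,0,0]
After op 13 (push 1): stack=[1] mem=[-11,0,0,0]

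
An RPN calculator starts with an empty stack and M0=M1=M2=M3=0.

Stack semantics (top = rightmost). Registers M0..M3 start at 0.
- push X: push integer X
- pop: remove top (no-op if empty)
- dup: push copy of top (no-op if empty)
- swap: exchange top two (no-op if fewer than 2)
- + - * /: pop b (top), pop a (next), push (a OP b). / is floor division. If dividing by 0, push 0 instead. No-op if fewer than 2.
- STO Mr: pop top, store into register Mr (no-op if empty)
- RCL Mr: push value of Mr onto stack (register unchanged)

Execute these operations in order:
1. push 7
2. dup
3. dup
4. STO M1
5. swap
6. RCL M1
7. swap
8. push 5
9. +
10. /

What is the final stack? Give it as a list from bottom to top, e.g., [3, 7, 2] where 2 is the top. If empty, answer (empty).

After op 1 (push 7): stack=[7] mem=[0,0,0,0]
After op 2 (dup): stack=[7,7] mem=[0,0,0,0]
After op 3 (dup): stack=[7,7,7] mem=[0,0,0,0]
After op 4 (STO M1): stack=[7,7] mem=[0,7,0,0]
After op 5 (swap): stack=[7,7] mem=[0,7,0,0]
After op 6 (RCL M1): stack=[7,7,7] mem=[0,7,0,0]
After op 7 (swap): stack=[7,7,7] mem=[0,7,0,0]
After op 8 (push 5): stack=[7,7,7,5] mem=[0,7,0,0]
After op 9 (+): stack=[7,7,12] mem=[0,7,0,0]
After op 10 (/): stack=[7,0] mem=[0,7,0,0]

Answer: [7, 0]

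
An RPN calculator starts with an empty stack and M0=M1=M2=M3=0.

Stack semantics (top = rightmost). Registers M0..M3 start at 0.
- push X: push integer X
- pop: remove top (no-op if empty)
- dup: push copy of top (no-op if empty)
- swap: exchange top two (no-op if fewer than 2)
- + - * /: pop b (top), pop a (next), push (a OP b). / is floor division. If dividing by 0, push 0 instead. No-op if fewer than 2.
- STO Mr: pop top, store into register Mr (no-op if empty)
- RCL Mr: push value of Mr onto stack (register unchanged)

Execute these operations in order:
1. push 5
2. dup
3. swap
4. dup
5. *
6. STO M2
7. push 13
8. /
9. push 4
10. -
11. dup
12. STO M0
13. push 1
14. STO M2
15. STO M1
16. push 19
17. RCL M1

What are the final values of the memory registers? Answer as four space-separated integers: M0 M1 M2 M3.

Answer: -4 -4 1 0

Derivation:
After op 1 (push 5): stack=[5] mem=[0,0,0,0]
After op 2 (dup): stack=[5,5] mem=[0,0,0,0]
After op 3 (swap): stack=[5,5] mem=[0,0,0,0]
After op 4 (dup): stack=[5,5,5] mem=[0,0,0,0]
After op 5 (*): stack=[5,25] mem=[0,0,0,0]
After op 6 (STO M2): stack=[5] mem=[0,0,25,0]
After op 7 (push 13): stack=[5,13] mem=[0,0,25,0]
After op 8 (/): stack=[0] mem=[0,0,25,0]
After op 9 (push 4): stack=[0,4] mem=[0,0,25,0]
After op 10 (-): stack=[-4] mem=[0,0,25,0]
After op 11 (dup): stack=[-4,-4] mem=[0,0,25,0]
After op 12 (STO M0): stack=[-4] mem=[-4,0,25,0]
After op 13 (push 1): stack=[-4,1] mem=[-4,0,25,0]
After op 14 (STO M2): stack=[-4] mem=[-4,0,1,0]
After op 15 (STO M1): stack=[empty] mem=[-4,-4,1,0]
After op 16 (push 19): stack=[19] mem=[-4,-4,1,0]
After op 17 (RCL M1): stack=[19,-4] mem=[-4,-4,1,0]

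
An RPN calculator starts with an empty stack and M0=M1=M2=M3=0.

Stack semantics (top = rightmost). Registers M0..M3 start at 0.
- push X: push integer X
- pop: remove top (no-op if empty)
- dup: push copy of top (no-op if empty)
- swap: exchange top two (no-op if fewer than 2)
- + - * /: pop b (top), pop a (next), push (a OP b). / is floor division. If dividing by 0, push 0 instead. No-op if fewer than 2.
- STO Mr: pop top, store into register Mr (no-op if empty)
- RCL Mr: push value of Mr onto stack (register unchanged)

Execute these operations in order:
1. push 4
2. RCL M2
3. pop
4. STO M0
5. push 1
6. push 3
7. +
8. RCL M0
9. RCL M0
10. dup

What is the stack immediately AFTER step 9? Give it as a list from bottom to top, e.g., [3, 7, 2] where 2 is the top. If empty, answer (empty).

After op 1 (push 4): stack=[4] mem=[0,0,0,0]
After op 2 (RCL M2): stack=[4,0] mem=[0,0,0,0]
After op 3 (pop): stack=[4] mem=[0,0,0,0]
After op 4 (STO M0): stack=[empty] mem=[4,0,0,0]
After op 5 (push 1): stack=[1] mem=[4,0,0,0]
After op 6 (push 3): stack=[1,3] mem=[4,0,0,0]
After op 7 (+): stack=[4] mem=[4,0,0,0]
After op 8 (RCL M0): stack=[4,4] mem=[4,0,0,0]
After op 9 (RCL M0): stack=[4,4,4] mem=[4,0,0,0]

[4, 4, 4]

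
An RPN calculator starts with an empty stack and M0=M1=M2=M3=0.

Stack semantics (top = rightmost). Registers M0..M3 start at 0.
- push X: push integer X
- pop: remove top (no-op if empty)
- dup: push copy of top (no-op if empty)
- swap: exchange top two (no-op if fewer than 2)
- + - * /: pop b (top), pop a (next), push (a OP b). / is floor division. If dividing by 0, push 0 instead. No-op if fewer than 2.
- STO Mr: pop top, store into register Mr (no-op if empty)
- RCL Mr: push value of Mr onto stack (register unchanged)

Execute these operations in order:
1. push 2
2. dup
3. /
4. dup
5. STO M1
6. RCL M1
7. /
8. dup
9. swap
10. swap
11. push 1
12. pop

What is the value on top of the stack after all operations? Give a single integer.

After op 1 (push 2): stack=[2] mem=[0,0,0,0]
After op 2 (dup): stack=[2,2] mem=[0,0,0,0]
After op 3 (/): stack=[1] mem=[0,0,0,0]
After op 4 (dup): stack=[1,1] mem=[0,0,0,0]
After op 5 (STO M1): stack=[1] mem=[0,1,0,0]
After op 6 (RCL M1): stack=[1,1] mem=[0,1,0,0]
After op 7 (/): stack=[1] mem=[0,1,0,0]
After op 8 (dup): stack=[1,1] mem=[0,1,0,0]
After op 9 (swap): stack=[1,1] mem=[0,1,0,0]
After op 10 (swap): stack=[1,1] mem=[0,1,0,0]
After op 11 (push 1): stack=[1,1,1] mem=[0,1,0,0]
After op 12 (pop): stack=[1,1] mem=[0,1,0,0]

Answer: 1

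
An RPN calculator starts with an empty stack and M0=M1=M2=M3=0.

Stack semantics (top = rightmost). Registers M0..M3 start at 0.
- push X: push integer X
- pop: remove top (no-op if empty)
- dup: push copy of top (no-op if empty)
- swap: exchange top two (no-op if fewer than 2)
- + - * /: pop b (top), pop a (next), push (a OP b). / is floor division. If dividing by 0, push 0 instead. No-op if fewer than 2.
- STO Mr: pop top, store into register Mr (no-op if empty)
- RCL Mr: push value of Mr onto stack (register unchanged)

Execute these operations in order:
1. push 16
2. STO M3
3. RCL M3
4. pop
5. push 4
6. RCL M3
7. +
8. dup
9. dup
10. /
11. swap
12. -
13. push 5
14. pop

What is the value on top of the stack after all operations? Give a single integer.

Answer: -19

Derivation:
After op 1 (push 16): stack=[16] mem=[0,0,0,0]
After op 2 (STO M3): stack=[empty] mem=[0,0,0,16]
After op 3 (RCL M3): stack=[16] mem=[0,0,0,16]
After op 4 (pop): stack=[empty] mem=[0,0,0,16]
After op 5 (push 4): stack=[4] mem=[0,0,0,16]
After op 6 (RCL M3): stack=[4,16] mem=[0,0,0,16]
After op 7 (+): stack=[20] mem=[0,0,0,16]
After op 8 (dup): stack=[20,20] mem=[0,0,0,16]
After op 9 (dup): stack=[20,20,20] mem=[0,0,0,16]
After op 10 (/): stack=[20,1] mem=[0,0,0,16]
After op 11 (swap): stack=[1,20] mem=[0,0,0,16]
After op 12 (-): stack=[-19] mem=[0,0,0,16]
After op 13 (push 5): stack=[-19,5] mem=[0,0,0,16]
After op 14 (pop): stack=[-19] mem=[0,0,0,16]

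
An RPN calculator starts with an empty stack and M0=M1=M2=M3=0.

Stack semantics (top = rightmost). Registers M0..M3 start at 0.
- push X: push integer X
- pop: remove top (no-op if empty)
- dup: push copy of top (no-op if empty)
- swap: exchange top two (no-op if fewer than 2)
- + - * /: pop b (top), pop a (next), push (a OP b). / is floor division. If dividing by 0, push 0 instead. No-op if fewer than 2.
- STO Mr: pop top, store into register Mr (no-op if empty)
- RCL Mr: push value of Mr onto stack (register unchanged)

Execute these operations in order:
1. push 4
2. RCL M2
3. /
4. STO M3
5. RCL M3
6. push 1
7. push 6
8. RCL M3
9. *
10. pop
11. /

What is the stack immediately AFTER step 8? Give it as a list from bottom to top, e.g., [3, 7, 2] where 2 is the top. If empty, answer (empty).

After op 1 (push 4): stack=[4] mem=[0,0,0,0]
After op 2 (RCL M2): stack=[4,0] mem=[0,0,0,0]
After op 3 (/): stack=[0] mem=[0,0,0,0]
After op 4 (STO M3): stack=[empty] mem=[0,0,0,0]
After op 5 (RCL M3): stack=[0] mem=[0,0,0,0]
After op 6 (push 1): stack=[0,1] mem=[0,0,0,0]
After op 7 (push 6): stack=[0,1,6] mem=[0,0,0,0]
After op 8 (RCL M3): stack=[0,1,6,0] mem=[0,0,0,0]

[0, 1, 6, 0]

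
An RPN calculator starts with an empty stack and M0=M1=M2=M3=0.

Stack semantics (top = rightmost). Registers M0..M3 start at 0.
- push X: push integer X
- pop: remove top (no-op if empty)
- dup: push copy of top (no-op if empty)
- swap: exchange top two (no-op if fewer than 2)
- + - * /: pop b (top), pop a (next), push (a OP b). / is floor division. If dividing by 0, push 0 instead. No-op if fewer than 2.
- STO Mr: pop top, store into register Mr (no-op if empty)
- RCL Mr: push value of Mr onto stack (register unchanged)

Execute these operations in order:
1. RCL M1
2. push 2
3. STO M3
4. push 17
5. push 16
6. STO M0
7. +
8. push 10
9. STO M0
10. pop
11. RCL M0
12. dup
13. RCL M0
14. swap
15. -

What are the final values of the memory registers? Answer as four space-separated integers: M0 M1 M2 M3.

After op 1 (RCL M1): stack=[0] mem=[0,0,0,0]
After op 2 (push 2): stack=[0,2] mem=[0,0,0,0]
After op 3 (STO M3): stack=[0] mem=[0,0,0,2]
After op 4 (push 17): stack=[0,17] mem=[0,0,0,2]
After op 5 (push 16): stack=[0,17,16] mem=[0,0,0,2]
After op 6 (STO M0): stack=[0,17] mem=[16,0,0,2]
After op 7 (+): stack=[17] mem=[16,0,0,2]
After op 8 (push 10): stack=[17,10] mem=[16,0,0,2]
After op 9 (STO M0): stack=[17] mem=[10,0,0,2]
After op 10 (pop): stack=[empty] mem=[10,0,0,2]
After op 11 (RCL M0): stack=[10] mem=[10,0,0,2]
After op 12 (dup): stack=[10,10] mem=[10,0,0,2]
After op 13 (RCL M0): stack=[10,10,10] mem=[10,0,0,2]
After op 14 (swap): stack=[10,10,10] mem=[10,0,0,2]
After op 15 (-): stack=[10,0] mem=[10,0,0,2]

Answer: 10 0 0 2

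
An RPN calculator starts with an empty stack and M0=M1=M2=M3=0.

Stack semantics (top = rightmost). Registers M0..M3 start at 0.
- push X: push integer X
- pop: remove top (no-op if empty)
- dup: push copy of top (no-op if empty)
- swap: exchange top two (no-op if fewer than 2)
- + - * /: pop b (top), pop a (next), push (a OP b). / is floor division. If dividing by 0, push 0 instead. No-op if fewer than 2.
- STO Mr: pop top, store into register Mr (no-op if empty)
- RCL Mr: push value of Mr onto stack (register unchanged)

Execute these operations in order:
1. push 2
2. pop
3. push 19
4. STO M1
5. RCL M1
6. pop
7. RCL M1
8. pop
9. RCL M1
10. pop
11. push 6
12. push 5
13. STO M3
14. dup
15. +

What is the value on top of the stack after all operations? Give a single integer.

Answer: 12

Derivation:
After op 1 (push 2): stack=[2] mem=[0,0,0,0]
After op 2 (pop): stack=[empty] mem=[0,0,0,0]
After op 3 (push 19): stack=[19] mem=[0,0,0,0]
After op 4 (STO M1): stack=[empty] mem=[0,19,0,0]
After op 5 (RCL M1): stack=[19] mem=[0,19,0,0]
After op 6 (pop): stack=[empty] mem=[0,19,0,0]
After op 7 (RCL M1): stack=[19] mem=[0,19,0,0]
After op 8 (pop): stack=[empty] mem=[0,19,0,0]
After op 9 (RCL M1): stack=[19] mem=[0,19,0,0]
After op 10 (pop): stack=[empty] mem=[0,19,0,0]
After op 11 (push 6): stack=[6] mem=[0,19,0,0]
After op 12 (push 5): stack=[6,5] mem=[0,19,0,0]
After op 13 (STO M3): stack=[6] mem=[0,19,0,5]
After op 14 (dup): stack=[6,6] mem=[0,19,0,5]
After op 15 (+): stack=[12] mem=[0,19,0,5]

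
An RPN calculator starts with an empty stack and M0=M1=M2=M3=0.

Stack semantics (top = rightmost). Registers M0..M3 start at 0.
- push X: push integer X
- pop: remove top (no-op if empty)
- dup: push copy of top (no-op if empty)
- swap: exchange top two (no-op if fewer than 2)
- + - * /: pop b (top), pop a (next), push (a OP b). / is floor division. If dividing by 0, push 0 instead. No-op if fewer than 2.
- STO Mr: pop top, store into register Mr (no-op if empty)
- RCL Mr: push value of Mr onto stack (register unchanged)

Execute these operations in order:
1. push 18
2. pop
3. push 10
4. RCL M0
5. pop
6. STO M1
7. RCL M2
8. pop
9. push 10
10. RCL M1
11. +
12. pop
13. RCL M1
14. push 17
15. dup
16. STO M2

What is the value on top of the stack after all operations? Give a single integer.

After op 1 (push 18): stack=[18] mem=[0,0,0,0]
After op 2 (pop): stack=[empty] mem=[0,0,0,0]
After op 3 (push 10): stack=[10] mem=[0,0,0,0]
After op 4 (RCL M0): stack=[10,0] mem=[0,0,0,0]
After op 5 (pop): stack=[10] mem=[0,0,0,0]
After op 6 (STO M1): stack=[empty] mem=[0,10,0,0]
After op 7 (RCL M2): stack=[0] mem=[0,10,0,0]
After op 8 (pop): stack=[empty] mem=[0,10,0,0]
After op 9 (push 10): stack=[10] mem=[0,10,0,0]
After op 10 (RCL M1): stack=[10,10] mem=[0,10,0,0]
After op 11 (+): stack=[20] mem=[0,10,0,0]
After op 12 (pop): stack=[empty] mem=[0,10,0,0]
After op 13 (RCL M1): stack=[10] mem=[0,10,0,0]
After op 14 (push 17): stack=[10,17] mem=[0,10,0,0]
After op 15 (dup): stack=[10,17,17] mem=[0,10,0,0]
After op 16 (STO M2): stack=[10,17] mem=[0,10,17,0]

Answer: 17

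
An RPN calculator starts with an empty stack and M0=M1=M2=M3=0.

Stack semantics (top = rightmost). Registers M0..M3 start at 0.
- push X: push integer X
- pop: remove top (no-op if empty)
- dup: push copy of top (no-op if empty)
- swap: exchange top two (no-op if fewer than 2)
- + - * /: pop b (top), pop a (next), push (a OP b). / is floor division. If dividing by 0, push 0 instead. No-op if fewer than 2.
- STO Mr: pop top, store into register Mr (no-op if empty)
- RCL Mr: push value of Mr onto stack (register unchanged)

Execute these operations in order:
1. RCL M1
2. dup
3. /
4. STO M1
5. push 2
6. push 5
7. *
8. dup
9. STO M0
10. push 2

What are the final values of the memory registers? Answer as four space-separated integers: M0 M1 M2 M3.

After op 1 (RCL M1): stack=[0] mem=[0,0,0,0]
After op 2 (dup): stack=[0,0] mem=[0,0,0,0]
After op 3 (/): stack=[0] mem=[0,0,0,0]
After op 4 (STO M1): stack=[empty] mem=[0,0,0,0]
After op 5 (push 2): stack=[2] mem=[0,0,0,0]
After op 6 (push 5): stack=[2,5] mem=[0,0,0,0]
After op 7 (*): stack=[10] mem=[0,0,0,0]
After op 8 (dup): stack=[10,10] mem=[0,0,0,0]
After op 9 (STO M0): stack=[10] mem=[10,0,0,0]
After op 10 (push 2): stack=[10,2] mem=[10,0,0,0]

Answer: 10 0 0 0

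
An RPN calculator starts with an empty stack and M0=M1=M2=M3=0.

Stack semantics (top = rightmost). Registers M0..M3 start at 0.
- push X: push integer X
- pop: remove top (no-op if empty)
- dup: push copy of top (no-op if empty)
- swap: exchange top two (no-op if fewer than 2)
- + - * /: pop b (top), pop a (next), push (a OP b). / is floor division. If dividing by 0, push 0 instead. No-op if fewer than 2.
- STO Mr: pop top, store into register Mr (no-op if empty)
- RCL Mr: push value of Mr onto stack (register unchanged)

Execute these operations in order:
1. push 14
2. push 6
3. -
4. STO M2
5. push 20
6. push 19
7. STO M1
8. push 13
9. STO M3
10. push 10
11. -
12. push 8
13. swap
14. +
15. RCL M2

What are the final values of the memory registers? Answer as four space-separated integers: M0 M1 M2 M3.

Answer: 0 19 8 13

Derivation:
After op 1 (push 14): stack=[14] mem=[0,0,0,0]
After op 2 (push 6): stack=[14,6] mem=[0,0,0,0]
After op 3 (-): stack=[8] mem=[0,0,0,0]
After op 4 (STO M2): stack=[empty] mem=[0,0,8,0]
After op 5 (push 20): stack=[20] mem=[0,0,8,0]
After op 6 (push 19): stack=[20,19] mem=[0,0,8,0]
After op 7 (STO M1): stack=[20] mem=[0,19,8,0]
After op 8 (push 13): stack=[20,13] mem=[0,19,8,0]
After op 9 (STO M3): stack=[20] mem=[0,19,8,13]
After op 10 (push 10): stack=[20,10] mem=[0,19,8,13]
After op 11 (-): stack=[10] mem=[0,19,8,13]
After op 12 (push 8): stack=[10,8] mem=[0,19,8,13]
After op 13 (swap): stack=[8,10] mem=[0,19,8,13]
After op 14 (+): stack=[18] mem=[0,19,8,13]
After op 15 (RCL M2): stack=[18,8] mem=[0,19,8,13]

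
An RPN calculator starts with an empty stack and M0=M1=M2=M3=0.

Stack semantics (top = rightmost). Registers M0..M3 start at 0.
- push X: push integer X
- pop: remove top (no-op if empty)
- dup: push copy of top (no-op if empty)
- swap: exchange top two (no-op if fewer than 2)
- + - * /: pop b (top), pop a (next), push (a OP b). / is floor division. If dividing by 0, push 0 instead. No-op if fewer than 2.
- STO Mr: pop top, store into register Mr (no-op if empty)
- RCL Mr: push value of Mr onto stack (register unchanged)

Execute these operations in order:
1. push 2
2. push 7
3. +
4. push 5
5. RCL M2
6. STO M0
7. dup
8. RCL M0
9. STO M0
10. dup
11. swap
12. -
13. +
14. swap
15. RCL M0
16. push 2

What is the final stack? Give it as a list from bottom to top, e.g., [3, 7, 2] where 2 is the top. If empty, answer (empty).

After op 1 (push 2): stack=[2] mem=[0,0,0,0]
After op 2 (push 7): stack=[2,7] mem=[0,0,0,0]
After op 3 (+): stack=[9] mem=[0,0,0,0]
After op 4 (push 5): stack=[9,5] mem=[0,0,0,0]
After op 5 (RCL M2): stack=[9,5,0] mem=[0,0,0,0]
After op 6 (STO M0): stack=[9,5] mem=[0,0,0,0]
After op 7 (dup): stack=[9,5,5] mem=[0,0,0,0]
After op 8 (RCL M0): stack=[9,5,5,0] mem=[0,0,0,0]
After op 9 (STO M0): stack=[9,5,5] mem=[0,0,0,0]
After op 10 (dup): stack=[9,5,5,5] mem=[0,0,0,0]
After op 11 (swap): stack=[9,5,5,5] mem=[0,0,0,0]
After op 12 (-): stack=[9,5,0] mem=[0,0,0,0]
After op 13 (+): stack=[9,5] mem=[0,0,0,0]
After op 14 (swap): stack=[5,9] mem=[0,0,0,0]
After op 15 (RCL M0): stack=[5,9,0] mem=[0,0,0,0]
After op 16 (push 2): stack=[5,9,0,2] mem=[0,0,0,0]

Answer: [5, 9, 0, 2]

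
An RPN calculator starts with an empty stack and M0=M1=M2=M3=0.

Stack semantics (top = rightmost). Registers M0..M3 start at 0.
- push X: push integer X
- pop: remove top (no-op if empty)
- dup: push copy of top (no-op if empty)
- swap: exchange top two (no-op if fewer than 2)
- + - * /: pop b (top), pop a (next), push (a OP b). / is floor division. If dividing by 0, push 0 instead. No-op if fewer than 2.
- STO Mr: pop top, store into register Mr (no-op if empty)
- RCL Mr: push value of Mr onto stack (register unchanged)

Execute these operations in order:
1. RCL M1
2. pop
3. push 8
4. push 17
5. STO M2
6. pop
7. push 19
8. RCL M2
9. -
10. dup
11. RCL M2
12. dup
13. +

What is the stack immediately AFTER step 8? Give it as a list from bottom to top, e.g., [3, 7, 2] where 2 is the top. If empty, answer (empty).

After op 1 (RCL M1): stack=[0] mem=[0,0,0,0]
After op 2 (pop): stack=[empty] mem=[0,0,0,0]
After op 3 (push 8): stack=[8] mem=[0,0,0,0]
After op 4 (push 17): stack=[8,17] mem=[0,0,0,0]
After op 5 (STO M2): stack=[8] mem=[0,0,17,0]
After op 6 (pop): stack=[empty] mem=[0,0,17,0]
After op 7 (push 19): stack=[19] mem=[0,0,17,0]
After op 8 (RCL M2): stack=[19,17] mem=[0,0,17,0]

[19, 17]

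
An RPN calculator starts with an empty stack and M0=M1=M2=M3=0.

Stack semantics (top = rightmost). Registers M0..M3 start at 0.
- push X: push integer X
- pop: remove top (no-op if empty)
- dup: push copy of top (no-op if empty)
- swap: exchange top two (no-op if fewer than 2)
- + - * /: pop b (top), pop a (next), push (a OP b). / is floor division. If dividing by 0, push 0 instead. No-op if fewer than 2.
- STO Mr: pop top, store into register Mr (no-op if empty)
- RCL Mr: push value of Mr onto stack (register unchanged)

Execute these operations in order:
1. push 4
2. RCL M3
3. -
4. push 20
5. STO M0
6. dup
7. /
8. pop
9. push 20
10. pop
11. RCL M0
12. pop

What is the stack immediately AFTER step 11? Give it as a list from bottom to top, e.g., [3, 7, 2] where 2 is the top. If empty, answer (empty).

After op 1 (push 4): stack=[4] mem=[0,0,0,0]
After op 2 (RCL M3): stack=[4,0] mem=[0,0,0,0]
After op 3 (-): stack=[4] mem=[0,0,0,0]
After op 4 (push 20): stack=[4,20] mem=[0,0,0,0]
After op 5 (STO M0): stack=[4] mem=[20,0,0,0]
After op 6 (dup): stack=[4,4] mem=[20,0,0,0]
After op 7 (/): stack=[1] mem=[20,0,0,0]
After op 8 (pop): stack=[empty] mem=[20,0,0,0]
After op 9 (push 20): stack=[20] mem=[20,0,0,0]
After op 10 (pop): stack=[empty] mem=[20,0,0,0]
After op 11 (RCL M0): stack=[20] mem=[20,0,0,0]

[20]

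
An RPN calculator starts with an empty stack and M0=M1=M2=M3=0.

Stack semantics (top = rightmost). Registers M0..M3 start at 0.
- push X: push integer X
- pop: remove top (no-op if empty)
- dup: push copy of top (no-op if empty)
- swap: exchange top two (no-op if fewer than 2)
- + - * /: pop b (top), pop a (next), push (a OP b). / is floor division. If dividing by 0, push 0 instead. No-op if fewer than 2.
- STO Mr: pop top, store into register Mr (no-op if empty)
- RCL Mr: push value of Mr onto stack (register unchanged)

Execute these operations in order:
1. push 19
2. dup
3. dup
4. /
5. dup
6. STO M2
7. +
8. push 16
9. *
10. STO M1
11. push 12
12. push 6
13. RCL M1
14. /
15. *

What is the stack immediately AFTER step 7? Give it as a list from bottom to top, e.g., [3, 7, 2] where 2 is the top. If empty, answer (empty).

After op 1 (push 19): stack=[19] mem=[0,0,0,0]
After op 2 (dup): stack=[19,19] mem=[0,0,0,0]
After op 3 (dup): stack=[19,19,19] mem=[0,0,0,0]
After op 4 (/): stack=[19,1] mem=[0,0,0,0]
After op 5 (dup): stack=[19,1,1] mem=[0,0,0,0]
After op 6 (STO M2): stack=[19,1] mem=[0,0,1,0]
After op 7 (+): stack=[20] mem=[0,0,1,0]

[20]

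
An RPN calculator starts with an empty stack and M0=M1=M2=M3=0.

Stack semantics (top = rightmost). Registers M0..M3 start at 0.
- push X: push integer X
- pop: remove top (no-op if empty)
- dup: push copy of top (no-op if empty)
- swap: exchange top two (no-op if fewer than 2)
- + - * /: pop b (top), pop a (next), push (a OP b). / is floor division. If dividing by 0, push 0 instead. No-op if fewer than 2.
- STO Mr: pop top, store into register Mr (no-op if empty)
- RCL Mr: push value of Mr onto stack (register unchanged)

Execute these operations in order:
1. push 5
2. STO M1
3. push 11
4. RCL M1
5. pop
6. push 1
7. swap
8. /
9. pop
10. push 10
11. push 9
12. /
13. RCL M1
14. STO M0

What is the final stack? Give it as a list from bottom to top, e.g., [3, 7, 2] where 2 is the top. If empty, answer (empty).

Answer: [1]

Derivation:
After op 1 (push 5): stack=[5] mem=[0,0,0,0]
After op 2 (STO M1): stack=[empty] mem=[0,5,0,0]
After op 3 (push 11): stack=[11] mem=[0,5,0,0]
After op 4 (RCL M1): stack=[11,5] mem=[0,5,0,0]
After op 5 (pop): stack=[11] mem=[0,5,0,0]
After op 6 (push 1): stack=[11,1] mem=[0,5,0,0]
After op 7 (swap): stack=[1,11] mem=[0,5,0,0]
After op 8 (/): stack=[0] mem=[0,5,0,0]
After op 9 (pop): stack=[empty] mem=[0,5,0,0]
After op 10 (push 10): stack=[10] mem=[0,5,0,0]
After op 11 (push 9): stack=[10,9] mem=[0,5,0,0]
After op 12 (/): stack=[1] mem=[0,5,0,0]
After op 13 (RCL M1): stack=[1,5] mem=[0,5,0,0]
After op 14 (STO M0): stack=[1] mem=[5,5,0,0]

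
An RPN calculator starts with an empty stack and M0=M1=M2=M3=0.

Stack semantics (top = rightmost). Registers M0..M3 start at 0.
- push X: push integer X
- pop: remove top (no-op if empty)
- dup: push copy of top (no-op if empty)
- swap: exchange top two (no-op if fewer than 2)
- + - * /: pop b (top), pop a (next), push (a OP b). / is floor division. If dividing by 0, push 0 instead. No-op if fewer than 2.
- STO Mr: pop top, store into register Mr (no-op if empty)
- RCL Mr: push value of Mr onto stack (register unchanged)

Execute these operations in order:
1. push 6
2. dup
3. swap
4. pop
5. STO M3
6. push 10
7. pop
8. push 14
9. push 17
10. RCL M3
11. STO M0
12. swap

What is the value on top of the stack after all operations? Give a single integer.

After op 1 (push 6): stack=[6] mem=[0,0,0,0]
After op 2 (dup): stack=[6,6] mem=[0,0,0,0]
After op 3 (swap): stack=[6,6] mem=[0,0,0,0]
After op 4 (pop): stack=[6] mem=[0,0,0,0]
After op 5 (STO M3): stack=[empty] mem=[0,0,0,6]
After op 6 (push 10): stack=[10] mem=[0,0,0,6]
After op 7 (pop): stack=[empty] mem=[0,0,0,6]
After op 8 (push 14): stack=[14] mem=[0,0,0,6]
After op 9 (push 17): stack=[14,17] mem=[0,0,0,6]
After op 10 (RCL M3): stack=[14,17,6] mem=[0,0,0,6]
After op 11 (STO M0): stack=[14,17] mem=[6,0,0,6]
After op 12 (swap): stack=[17,14] mem=[6,0,0,6]

Answer: 14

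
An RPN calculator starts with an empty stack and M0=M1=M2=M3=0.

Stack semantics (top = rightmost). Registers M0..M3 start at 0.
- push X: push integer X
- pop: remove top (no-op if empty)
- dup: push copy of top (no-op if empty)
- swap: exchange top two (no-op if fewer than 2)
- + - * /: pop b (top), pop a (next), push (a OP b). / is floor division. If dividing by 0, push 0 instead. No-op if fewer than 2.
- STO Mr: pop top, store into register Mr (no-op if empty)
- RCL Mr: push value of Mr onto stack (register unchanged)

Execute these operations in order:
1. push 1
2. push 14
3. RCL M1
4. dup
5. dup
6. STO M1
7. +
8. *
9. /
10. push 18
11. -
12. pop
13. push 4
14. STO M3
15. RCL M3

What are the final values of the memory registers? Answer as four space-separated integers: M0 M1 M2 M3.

Answer: 0 0 0 4

Derivation:
After op 1 (push 1): stack=[1] mem=[0,0,0,0]
After op 2 (push 14): stack=[1,14] mem=[0,0,0,0]
After op 3 (RCL M1): stack=[1,14,0] mem=[0,0,0,0]
After op 4 (dup): stack=[1,14,0,0] mem=[0,0,0,0]
After op 5 (dup): stack=[1,14,0,0,0] mem=[0,0,0,0]
After op 6 (STO M1): stack=[1,14,0,0] mem=[0,0,0,0]
After op 7 (+): stack=[1,14,0] mem=[0,0,0,0]
After op 8 (*): stack=[1,0] mem=[0,0,0,0]
After op 9 (/): stack=[0] mem=[0,0,0,0]
After op 10 (push 18): stack=[0,18] mem=[0,0,0,0]
After op 11 (-): stack=[-18] mem=[0,0,0,0]
After op 12 (pop): stack=[empty] mem=[0,0,0,0]
After op 13 (push 4): stack=[4] mem=[0,0,0,0]
After op 14 (STO M3): stack=[empty] mem=[0,0,0,4]
After op 15 (RCL M3): stack=[4] mem=[0,0,0,4]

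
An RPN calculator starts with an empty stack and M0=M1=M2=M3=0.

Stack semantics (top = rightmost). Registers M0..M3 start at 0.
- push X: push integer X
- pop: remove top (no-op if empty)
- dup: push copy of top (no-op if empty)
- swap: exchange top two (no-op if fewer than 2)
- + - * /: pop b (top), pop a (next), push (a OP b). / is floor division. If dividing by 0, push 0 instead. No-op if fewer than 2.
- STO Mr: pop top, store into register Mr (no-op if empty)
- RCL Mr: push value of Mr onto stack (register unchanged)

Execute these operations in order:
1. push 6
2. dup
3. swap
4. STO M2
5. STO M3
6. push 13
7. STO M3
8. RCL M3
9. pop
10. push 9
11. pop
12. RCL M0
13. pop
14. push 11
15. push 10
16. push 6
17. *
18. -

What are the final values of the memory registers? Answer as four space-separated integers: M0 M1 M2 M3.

Answer: 0 0 6 13

Derivation:
After op 1 (push 6): stack=[6] mem=[0,0,0,0]
After op 2 (dup): stack=[6,6] mem=[0,0,0,0]
After op 3 (swap): stack=[6,6] mem=[0,0,0,0]
After op 4 (STO M2): stack=[6] mem=[0,0,6,0]
After op 5 (STO M3): stack=[empty] mem=[0,0,6,6]
After op 6 (push 13): stack=[13] mem=[0,0,6,6]
After op 7 (STO M3): stack=[empty] mem=[0,0,6,13]
After op 8 (RCL M3): stack=[13] mem=[0,0,6,13]
After op 9 (pop): stack=[empty] mem=[0,0,6,13]
After op 10 (push 9): stack=[9] mem=[0,0,6,13]
After op 11 (pop): stack=[empty] mem=[0,0,6,13]
After op 12 (RCL M0): stack=[0] mem=[0,0,6,13]
After op 13 (pop): stack=[empty] mem=[0,0,6,13]
After op 14 (push 11): stack=[11] mem=[0,0,6,13]
After op 15 (push 10): stack=[11,10] mem=[0,0,6,13]
After op 16 (push 6): stack=[11,10,6] mem=[0,0,6,13]
After op 17 (*): stack=[11,60] mem=[0,0,6,13]
After op 18 (-): stack=[-49] mem=[0,0,6,13]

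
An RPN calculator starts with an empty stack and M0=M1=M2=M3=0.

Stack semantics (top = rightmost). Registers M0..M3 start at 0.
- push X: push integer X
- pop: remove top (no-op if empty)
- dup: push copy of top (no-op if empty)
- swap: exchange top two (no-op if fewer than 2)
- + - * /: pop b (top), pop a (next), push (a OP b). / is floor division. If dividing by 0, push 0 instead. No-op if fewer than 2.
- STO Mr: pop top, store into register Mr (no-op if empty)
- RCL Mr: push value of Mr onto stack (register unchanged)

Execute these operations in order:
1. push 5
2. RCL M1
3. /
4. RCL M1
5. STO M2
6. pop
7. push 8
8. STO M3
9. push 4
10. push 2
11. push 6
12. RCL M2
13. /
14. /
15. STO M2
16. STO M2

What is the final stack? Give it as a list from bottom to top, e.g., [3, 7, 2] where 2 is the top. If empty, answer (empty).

After op 1 (push 5): stack=[5] mem=[0,0,0,0]
After op 2 (RCL M1): stack=[5,0] mem=[0,0,0,0]
After op 3 (/): stack=[0] mem=[0,0,0,0]
After op 4 (RCL M1): stack=[0,0] mem=[0,0,0,0]
After op 5 (STO M2): stack=[0] mem=[0,0,0,0]
After op 6 (pop): stack=[empty] mem=[0,0,0,0]
After op 7 (push 8): stack=[8] mem=[0,0,0,0]
After op 8 (STO M3): stack=[empty] mem=[0,0,0,8]
After op 9 (push 4): stack=[4] mem=[0,0,0,8]
After op 10 (push 2): stack=[4,2] mem=[0,0,0,8]
After op 11 (push 6): stack=[4,2,6] mem=[0,0,0,8]
After op 12 (RCL M2): stack=[4,2,6,0] mem=[0,0,0,8]
After op 13 (/): stack=[4,2,0] mem=[0,0,0,8]
After op 14 (/): stack=[4,0] mem=[0,0,0,8]
After op 15 (STO M2): stack=[4] mem=[0,0,0,8]
After op 16 (STO M2): stack=[empty] mem=[0,0,4,8]

Answer: (empty)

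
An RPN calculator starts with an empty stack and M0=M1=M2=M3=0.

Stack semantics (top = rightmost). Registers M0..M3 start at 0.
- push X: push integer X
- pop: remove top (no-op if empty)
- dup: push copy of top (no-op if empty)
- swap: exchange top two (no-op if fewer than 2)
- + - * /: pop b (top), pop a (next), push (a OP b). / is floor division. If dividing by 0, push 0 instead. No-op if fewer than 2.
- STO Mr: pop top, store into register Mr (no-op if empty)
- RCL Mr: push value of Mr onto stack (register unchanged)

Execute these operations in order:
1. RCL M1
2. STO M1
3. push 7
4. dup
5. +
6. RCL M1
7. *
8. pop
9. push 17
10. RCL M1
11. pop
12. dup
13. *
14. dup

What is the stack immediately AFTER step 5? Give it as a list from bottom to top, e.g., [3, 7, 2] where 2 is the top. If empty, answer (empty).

After op 1 (RCL M1): stack=[0] mem=[0,0,0,0]
After op 2 (STO M1): stack=[empty] mem=[0,0,0,0]
After op 3 (push 7): stack=[7] mem=[0,0,0,0]
After op 4 (dup): stack=[7,7] mem=[0,0,0,0]
After op 5 (+): stack=[14] mem=[0,0,0,0]

[14]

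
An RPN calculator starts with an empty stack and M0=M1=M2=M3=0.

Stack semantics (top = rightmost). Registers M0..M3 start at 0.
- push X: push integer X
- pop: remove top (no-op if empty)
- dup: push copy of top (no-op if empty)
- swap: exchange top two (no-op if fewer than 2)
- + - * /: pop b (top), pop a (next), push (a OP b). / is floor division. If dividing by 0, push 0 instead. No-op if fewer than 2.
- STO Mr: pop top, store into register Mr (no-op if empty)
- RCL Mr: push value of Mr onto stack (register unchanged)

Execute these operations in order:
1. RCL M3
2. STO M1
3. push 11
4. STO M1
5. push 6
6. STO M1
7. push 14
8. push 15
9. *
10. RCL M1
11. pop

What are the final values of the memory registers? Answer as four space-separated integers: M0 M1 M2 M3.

Answer: 0 6 0 0

Derivation:
After op 1 (RCL M3): stack=[0] mem=[0,0,0,0]
After op 2 (STO M1): stack=[empty] mem=[0,0,0,0]
After op 3 (push 11): stack=[11] mem=[0,0,0,0]
After op 4 (STO M1): stack=[empty] mem=[0,11,0,0]
After op 5 (push 6): stack=[6] mem=[0,11,0,0]
After op 6 (STO M1): stack=[empty] mem=[0,6,0,0]
After op 7 (push 14): stack=[14] mem=[0,6,0,0]
After op 8 (push 15): stack=[14,15] mem=[0,6,0,0]
After op 9 (*): stack=[210] mem=[0,6,0,0]
After op 10 (RCL M1): stack=[210,6] mem=[0,6,0,0]
After op 11 (pop): stack=[210] mem=[0,6,0,0]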